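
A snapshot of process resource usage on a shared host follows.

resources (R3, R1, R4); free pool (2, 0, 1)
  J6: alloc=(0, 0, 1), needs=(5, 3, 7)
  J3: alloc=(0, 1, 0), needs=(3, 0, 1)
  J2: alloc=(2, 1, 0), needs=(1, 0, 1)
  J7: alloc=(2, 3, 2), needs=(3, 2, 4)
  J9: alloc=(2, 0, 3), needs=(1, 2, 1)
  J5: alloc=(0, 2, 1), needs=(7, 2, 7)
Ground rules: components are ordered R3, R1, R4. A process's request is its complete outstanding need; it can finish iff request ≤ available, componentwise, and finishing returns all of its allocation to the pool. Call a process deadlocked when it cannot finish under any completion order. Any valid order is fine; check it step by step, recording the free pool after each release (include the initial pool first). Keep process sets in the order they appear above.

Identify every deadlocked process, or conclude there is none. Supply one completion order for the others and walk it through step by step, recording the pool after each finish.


The deadlocked set is J6 and J5.
Key observation: J2, J3, J9, J7 can finish, but then (8, 5, 6) is all there is, and the blocked group's R4 demands exceed it.
A valid finishing order for the others: J2, J3, J9, J7. Step-by-step check:
  pool = (2, 0, 1)
  run J2 (needs (1, 0, 1), free (2, 0, 1)); after release of (2, 1, 0) the pool is (4, 1, 1)
  run J3 (needs (3, 0, 1), free (4, 1, 1)); after release of (0, 1, 0) the pool is (4, 2, 1)
  run J9 (needs (1, 2, 1), free (4, 2, 1)); after release of (2, 0, 3) the pool is (6, 2, 4)
  run J7 (needs (3, 2, 4), free (6, 2, 4)); after release of (2, 3, 2) the pool is (8, 5, 6)
The blocked processes can never fit:
  J6 cannot run: need (5, 3, 7) vs free (8, 5, 6) (insufficient R4)
  J5 cannot run: need (7, 2, 7) vs free (8, 5, 6) (insufficient R4)


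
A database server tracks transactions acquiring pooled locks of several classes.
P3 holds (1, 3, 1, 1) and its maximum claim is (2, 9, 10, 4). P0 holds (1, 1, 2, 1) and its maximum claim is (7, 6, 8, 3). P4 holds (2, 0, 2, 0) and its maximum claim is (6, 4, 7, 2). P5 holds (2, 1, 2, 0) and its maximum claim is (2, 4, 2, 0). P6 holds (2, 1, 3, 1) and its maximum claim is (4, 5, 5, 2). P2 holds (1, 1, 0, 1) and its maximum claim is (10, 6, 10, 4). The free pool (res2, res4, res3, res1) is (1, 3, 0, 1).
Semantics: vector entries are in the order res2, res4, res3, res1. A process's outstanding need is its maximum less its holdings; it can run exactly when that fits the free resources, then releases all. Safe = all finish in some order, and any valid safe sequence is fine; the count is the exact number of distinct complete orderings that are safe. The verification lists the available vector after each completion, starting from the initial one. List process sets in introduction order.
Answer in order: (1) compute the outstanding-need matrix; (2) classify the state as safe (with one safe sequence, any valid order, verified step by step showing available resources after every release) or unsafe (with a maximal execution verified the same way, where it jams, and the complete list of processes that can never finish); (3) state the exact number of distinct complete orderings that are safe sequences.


(1) Remaining need (order res2, res4, res3, res1):
  P3: (1, 6, 9, 3)
  P0: (6, 5, 6, 2)
  P4: (4, 4, 5, 2)
  P5: (0, 3, 0, 0)
  P6: (2, 4, 2, 1)
  P2: (9, 5, 10, 3)
(2) SAFE — a valid safe sequence is P5, P6, P4, P0, P3, P2.
Key observation: the first exact fit in this order is P5 — it needs (0, 3, 0, 0) with (1, 3, 0, 1) free, meeting a requested resource to the last unit.
Walking it through:
  pool = (1, 3, 0, 1)
  P5: need (0, 3, 0, 0) fits (1, 3, 0, 1); releases (2, 1, 2, 0), pool now (3, 4, 2, 1)
  P6: need (2, 4, 2, 1) fits (3, 4, 2, 1); releases (2, 1, 3, 1), pool now (5, 5, 5, 2)
  P4: need (4, 4, 5, 2) fits (5, 5, 5, 2); releases (2, 0, 2, 0), pool now (7, 5, 7, 2)
  P0: need (6, 5, 6, 2) fits (7, 5, 7, 2); releases (1, 1, 2, 1), pool now (8, 6, 9, 3)
  P3: need (1, 6, 9, 3) fits (8, 6, 9, 3); releases (1, 3, 1, 1), pool now (9, 9, 10, 4)
  P2: need (9, 5, 10, 3) fits (9, 9, 10, 4); releases (1, 1, 0, 1), pool now (10, 10, 10, 5)
(3) The exact count: 1 of the possible complete orderings is a safe sequence.


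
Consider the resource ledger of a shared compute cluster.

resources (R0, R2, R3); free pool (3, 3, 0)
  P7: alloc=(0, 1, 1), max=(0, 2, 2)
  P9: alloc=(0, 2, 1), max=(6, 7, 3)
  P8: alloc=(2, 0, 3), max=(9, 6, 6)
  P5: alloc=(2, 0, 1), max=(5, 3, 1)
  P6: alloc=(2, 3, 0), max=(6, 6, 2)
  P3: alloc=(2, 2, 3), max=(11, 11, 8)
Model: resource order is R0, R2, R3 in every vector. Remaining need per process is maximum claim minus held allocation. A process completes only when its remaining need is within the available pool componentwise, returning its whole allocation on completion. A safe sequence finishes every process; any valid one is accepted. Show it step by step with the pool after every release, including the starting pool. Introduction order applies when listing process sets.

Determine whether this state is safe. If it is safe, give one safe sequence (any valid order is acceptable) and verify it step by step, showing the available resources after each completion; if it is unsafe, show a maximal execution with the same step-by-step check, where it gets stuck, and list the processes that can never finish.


SAFE. One safe sequence: P5, P7, P6, P9, P8, P3.
Key observation: P5 marks the first exact bind of the order: its need (3, 3, 0) fits the free (3, 3, 0) with zero slack on a requested resource.
Walking it through:
  pool = (3, 3, 0)
  P5: need (3, 3, 0) fits (3, 3, 0); releases (2, 0, 1), pool now (5, 3, 1)
  P7: need (0, 1, 1) fits (5, 3, 1); releases (0, 1, 1), pool now (5, 4, 2)
  P6: need (4, 3, 2) fits (5, 4, 2); releases (2, 3, 0), pool now (7, 7, 2)
  P9: need (6, 5, 2) fits (7, 7, 2); releases (0, 2, 1), pool now (7, 9, 3)
  P8: need (7, 6, 3) fits (7, 9, 3); releases (2, 0, 3), pool now (9, 9, 6)
  P3: need (9, 9, 5) fits (9, 9, 6); releases (2, 2, 3), pool now (11, 11, 9)


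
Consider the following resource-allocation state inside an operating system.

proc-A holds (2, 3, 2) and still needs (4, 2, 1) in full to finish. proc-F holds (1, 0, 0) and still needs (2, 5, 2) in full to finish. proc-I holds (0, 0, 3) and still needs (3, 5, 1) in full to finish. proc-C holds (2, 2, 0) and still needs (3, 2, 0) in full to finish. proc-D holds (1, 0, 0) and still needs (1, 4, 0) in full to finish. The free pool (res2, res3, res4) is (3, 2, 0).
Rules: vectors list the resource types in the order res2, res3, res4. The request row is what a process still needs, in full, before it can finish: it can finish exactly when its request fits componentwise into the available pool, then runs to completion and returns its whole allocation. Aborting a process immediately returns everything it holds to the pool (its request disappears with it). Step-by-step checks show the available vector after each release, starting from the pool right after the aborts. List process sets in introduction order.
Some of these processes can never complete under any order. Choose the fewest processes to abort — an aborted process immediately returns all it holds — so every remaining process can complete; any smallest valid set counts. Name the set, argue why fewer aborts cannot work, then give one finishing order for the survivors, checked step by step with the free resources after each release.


The answer: abort proc-A.
Key observation: no ordering could ever have run proc-I before the abort of proc-A; with (2, 3, 2) back in the pool it fits at step 1.
No smaller set exists: with zero aborts the deadlock remains.
One survivor order: proc-I, proc-F, proc-D, proc-C. Verifying each step (post-abort pool first):
  pool = (5, 5, 2)
  proc-I: need (3, 5, 1) fits (5, 5, 2); releases (0, 0, 3), pool now (5, 5, 5)
  proc-F: need (2, 5, 2) fits (5, 5, 5); releases (1, 0, 0), pool now (6, 5, 5)
  proc-D: need (1, 4, 0) fits (6, 5, 5); releases (1, 0, 0), pool now (7, 5, 5)
  proc-C: need (3, 2, 0) fits (7, 5, 5); releases (2, 2, 0), pool now (9, 7, 5)


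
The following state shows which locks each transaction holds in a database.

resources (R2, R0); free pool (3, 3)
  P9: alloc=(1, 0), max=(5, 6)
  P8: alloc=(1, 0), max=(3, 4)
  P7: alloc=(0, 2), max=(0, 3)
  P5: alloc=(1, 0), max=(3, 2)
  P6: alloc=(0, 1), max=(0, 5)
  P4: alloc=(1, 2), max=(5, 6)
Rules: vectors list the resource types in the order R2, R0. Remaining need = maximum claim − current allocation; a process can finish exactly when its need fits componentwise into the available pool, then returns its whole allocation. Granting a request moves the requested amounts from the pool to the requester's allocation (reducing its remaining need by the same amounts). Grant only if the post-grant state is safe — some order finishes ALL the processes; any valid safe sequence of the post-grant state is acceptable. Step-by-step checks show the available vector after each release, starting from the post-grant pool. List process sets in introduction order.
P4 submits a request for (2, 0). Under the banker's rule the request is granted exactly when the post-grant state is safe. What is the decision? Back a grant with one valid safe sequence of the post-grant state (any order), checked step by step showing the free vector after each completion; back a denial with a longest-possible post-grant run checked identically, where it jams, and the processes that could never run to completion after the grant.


DENY — the pretend-granted state is unsafe.
Key observation: even finishing P7, P6 leaves just (1, 6) free — too little R2 for any of the remaining processes.
On the post-grant state, P7, P6 is a maximal run — nothing extends it. Walking it through:
  pool = (1, 3)
  P7: need (0, 1) fits (1, 3); releases (0, 2), pool now (1, 5)
  P6: need (0, 4) fits (1, 5); releases (0, 1), pool now (1, 6)
  blocked: P9 wants (4, 6), pool (1, 6) — not enough R2
  blocked: P8 wants (2, 4), pool (1, 6) — not enough R2
  blocked: P5 wants (2, 2), pool (1, 6) — not enough R2
  blocked: P4 wants (2, 4), pool (1, 6) — not enough R2
Post-grant, the permanently blocked set is P9, P8, P5 and P4.


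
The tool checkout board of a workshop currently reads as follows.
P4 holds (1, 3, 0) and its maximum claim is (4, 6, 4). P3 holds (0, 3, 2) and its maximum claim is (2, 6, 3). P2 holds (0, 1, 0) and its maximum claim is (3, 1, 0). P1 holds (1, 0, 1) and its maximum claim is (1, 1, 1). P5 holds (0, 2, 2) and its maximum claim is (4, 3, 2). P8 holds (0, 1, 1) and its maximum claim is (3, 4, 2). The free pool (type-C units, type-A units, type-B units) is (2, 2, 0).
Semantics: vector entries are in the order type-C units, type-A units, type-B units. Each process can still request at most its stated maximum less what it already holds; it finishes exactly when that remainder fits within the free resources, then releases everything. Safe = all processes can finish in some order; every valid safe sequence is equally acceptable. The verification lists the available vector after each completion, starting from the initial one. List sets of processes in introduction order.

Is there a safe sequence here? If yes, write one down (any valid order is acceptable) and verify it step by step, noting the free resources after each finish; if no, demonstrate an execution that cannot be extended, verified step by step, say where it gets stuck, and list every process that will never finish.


SAFE. One safe sequence: P1, P2, P3, P8, P4, P5.
Key observation: the first exact fit in this order is P2 — it needs (3, 0, 0) with (3, 2, 1) free, meeting a requested resource to the last unit.
Verifying each step:
  pool = (2, 2, 0)
  P1 needs (0, 1, 0) <= (2, 2, 0) -> finishes; pool += (1, 0, 1) = (3, 2, 1)
  P2 needs (3, 0, 0) <= (3, 2, 1) -> finishes; pool += (0, 1, 0) = (3, 3, 1)
  P3 needs (2, 3, 1) <= (3, 3, 1) -> finishes; pool += (0, 3, 2) = (3, 6, 3)
  P8 needs (3, 3, 1) <= (3, 6, 3) -> finishes; pool += (0, 1, 1) = (3, 7, 4)
  P4 needs (3, 3, 4) <= (3, 7, 4) -> finishes; pool += (1, 3, 0) = (4, 10, 4)
  P5 needs (4, 1, 0) <= (4, 10, 4) -> finishes; pool += (0, 2, 2) = (4, 12, 6)


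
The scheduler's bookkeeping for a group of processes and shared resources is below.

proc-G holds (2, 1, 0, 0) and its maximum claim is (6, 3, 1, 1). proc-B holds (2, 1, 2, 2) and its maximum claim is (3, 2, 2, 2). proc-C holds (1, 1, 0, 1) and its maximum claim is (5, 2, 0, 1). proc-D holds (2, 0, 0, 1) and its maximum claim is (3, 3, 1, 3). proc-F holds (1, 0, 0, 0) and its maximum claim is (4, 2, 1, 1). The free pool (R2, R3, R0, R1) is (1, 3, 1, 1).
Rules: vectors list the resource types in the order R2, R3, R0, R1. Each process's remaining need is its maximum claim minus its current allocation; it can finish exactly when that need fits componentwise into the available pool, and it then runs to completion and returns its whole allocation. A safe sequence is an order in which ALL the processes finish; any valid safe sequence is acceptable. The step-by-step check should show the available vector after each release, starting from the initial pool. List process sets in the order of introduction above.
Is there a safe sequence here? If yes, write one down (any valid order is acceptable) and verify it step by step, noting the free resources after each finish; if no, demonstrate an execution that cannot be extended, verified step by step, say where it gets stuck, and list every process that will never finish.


SAFE — a valid safe sequence is proc-B, proc-D, proc-F, proc-G, proc-C.
Key observation: at proc-B the run first touches a limit — (1, 1, 0, 0) against (1, 3, 1, 1), exact on a resource it actually requests.
Step-by-step check:
  pool = (1, 3, 1, 1)
  run proc-B (needs (1, 1, 0, 0), free (1, 3, 1, 1)); after release of (2, 1, 2, 2) the pool is (3, 4, 3, 3)
  run proc-D (needs (1, 3, 1, 2), free (3, 4, 3, 3)); after release of (2, 0, 0, 1) the pool is (5, 4, 3, 4)
  run proc-F (needs (3, 2, 1, 1), free (5, 4, 3, 4)); after release of (1, 0, 0, 0) the pool is (6, 4, 3, 4)
  run proc-G (needs (4, 2, 1, 1), free (6, 4, 3, 4)); after release of (2, 1, 0, 0) the pool is (8, 5, 3, 4)
  run proc-C (needs (4, 1, 0, 0), free (8, 5, 3, 4)); after release of (1, 1, 0, 1) the pool is (9, 6, 3, 5)


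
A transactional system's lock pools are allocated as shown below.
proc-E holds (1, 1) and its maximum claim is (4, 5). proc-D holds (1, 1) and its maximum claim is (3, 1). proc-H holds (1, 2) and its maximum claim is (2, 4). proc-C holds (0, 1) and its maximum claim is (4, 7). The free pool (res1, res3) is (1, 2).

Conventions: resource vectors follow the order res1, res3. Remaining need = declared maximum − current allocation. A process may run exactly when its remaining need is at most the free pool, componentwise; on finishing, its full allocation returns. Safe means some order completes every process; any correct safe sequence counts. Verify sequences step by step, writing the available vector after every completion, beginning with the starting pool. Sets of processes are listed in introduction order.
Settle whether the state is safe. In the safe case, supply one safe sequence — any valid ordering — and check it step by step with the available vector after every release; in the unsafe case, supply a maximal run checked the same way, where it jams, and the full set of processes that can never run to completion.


SAFE, for example via the order proc-H, proc-D, proc-E, proc-C.
Key observation: at proc-H the run first touches a limit — (1, 2) against (1, 2), exact on a resource it actually requests.
Walking it through:
  pool = (1, 2)
  proc-H needs (1, 2) <= (1, 2) -> finishes; pool += (1, 2) = (2, 4)
  proc-D needs (2, 0) <= (2, 4) -> finishes; pool += (1, 1) = (3, 5)
  proc-E needs (3, 4) <= (3, 5) -> finishes; pool += (1, 1) = (4, 6)
  proc-C needs (4, 6) <= (4, 6) -> finishes; pool += (0, 1) = (4, 7)


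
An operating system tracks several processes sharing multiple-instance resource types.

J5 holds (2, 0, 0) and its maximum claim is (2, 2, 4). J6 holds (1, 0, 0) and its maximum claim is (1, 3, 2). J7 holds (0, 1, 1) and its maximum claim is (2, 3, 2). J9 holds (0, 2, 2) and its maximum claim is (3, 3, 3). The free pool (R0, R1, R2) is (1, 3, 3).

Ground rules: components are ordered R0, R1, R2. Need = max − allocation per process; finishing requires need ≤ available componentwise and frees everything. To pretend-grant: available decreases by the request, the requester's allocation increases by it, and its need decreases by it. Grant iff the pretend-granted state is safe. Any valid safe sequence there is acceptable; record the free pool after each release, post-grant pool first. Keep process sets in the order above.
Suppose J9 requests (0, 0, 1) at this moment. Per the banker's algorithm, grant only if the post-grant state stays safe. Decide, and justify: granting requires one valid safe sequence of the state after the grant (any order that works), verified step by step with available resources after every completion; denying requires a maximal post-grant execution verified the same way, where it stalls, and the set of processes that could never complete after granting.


DENY — the pretend-granted state is unsafe.
Key observation: after J6, J7 the pool peaks at (2, 4, 3), and each blocked process is short somewhere: J5 on R2; J9 on R0.
After a pretend grant, a maximal execution: J6, J7 — then nothing else fits. Verifying each step:
  pool = (1, 3, 2)
  J6: need (0, 3, 2) fits (1, 3, 2); releases (1, 0, 0), pool now (2, 3, 2)
  J7: need (2, 2, 1) fits (2, 3, 2); releases (0, 1, 1), pool now (2, 4, 3)
  blocked: J5 wants (0, 2, 4), pool (2, 4, 3) — not enough R2
  blocked: J9 wants (3, 1, 0), pool (2, 4, 3) — not enough R0
Post-grant, the permanently blocked set is J5 and J9.


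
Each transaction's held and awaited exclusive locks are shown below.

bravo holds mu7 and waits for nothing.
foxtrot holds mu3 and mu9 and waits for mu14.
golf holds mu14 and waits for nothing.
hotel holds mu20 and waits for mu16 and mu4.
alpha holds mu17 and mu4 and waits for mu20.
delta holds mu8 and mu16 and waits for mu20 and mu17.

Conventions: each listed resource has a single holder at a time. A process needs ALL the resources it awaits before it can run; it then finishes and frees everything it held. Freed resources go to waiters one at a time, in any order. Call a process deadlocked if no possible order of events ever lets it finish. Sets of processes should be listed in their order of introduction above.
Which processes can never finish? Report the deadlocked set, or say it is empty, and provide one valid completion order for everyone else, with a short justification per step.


The deadlocked set is hotel, alpha and delta.
Key observation: nobody on the ring hotel -> alpha -> hotel can start until another member finishes, which never happens; delta is caught in further circular waits.
The rest can finish in the order golf, foxtrot, bravo.
Step-by-step check:
  golf waits on nothing -> runs at once and releases mu14
  foxtrot waits on mu14 — all released -> runs and releases mu3 and mu9
  bravo waits on nothing -> runs at once and releases mu7


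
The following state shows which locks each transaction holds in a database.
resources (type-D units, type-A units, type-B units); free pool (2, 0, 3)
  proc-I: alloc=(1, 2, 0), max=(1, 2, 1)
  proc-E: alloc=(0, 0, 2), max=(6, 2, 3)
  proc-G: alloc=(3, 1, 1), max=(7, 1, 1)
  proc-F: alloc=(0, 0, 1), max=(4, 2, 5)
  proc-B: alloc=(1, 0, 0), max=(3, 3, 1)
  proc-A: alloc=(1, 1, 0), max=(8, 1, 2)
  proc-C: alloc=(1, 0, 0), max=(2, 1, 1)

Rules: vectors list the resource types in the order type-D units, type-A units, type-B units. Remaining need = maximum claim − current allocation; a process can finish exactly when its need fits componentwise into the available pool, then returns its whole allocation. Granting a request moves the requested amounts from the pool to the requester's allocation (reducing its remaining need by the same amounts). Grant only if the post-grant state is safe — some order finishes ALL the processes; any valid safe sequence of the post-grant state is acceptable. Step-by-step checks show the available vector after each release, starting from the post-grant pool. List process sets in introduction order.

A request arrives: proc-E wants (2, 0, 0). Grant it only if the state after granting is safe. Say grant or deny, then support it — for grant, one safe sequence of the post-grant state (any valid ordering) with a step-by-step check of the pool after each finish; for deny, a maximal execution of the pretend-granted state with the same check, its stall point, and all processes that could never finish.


DENY. Granting would leave the state unsafe.
Key observation: after proc-I, proc-C the pool peaks at (2, 2, 3), and each blocked process is short somewhere: proc-E on type-D units; proc-G on type-D units; proc-F on type-D units, type-B units; proc-B on type-A units; proc-A on type-D units.
On the post-grant state, proc-I, proc-C is a maximal run — nothing extends it. Verifying each step:
  pool = (0, 0, 3)
  proc-I needs (0, 0, 1) <= (0, 0, 3) -> finishes; pool += (1, 2, 0) = (1, 2, 3)
  proc-C needs (1, 1, 1) <= (1, 2, 3) -> finishes; pool += (1, 0, 0) = (2, 2, 3)
  blocked: proc-E wants (4, 2, 1), pool (2, 2, 3) — not enough type-D units
  blocked: proc-G wants (4, 0, 0), pool (2, 2, 3) — not enough type-D units
  blocked: proc-F wants (4, 2, 4), pool (2, 2, 3) — not enough type-D units and type-B units
  blocked: proc-B wants (2, 3, 1), pool (2, 2, 3) — not enough type-A units
  blocked: proc-A wants (7, 0, 2), pool (2, 2, 3) — not enough type-D units
Post-grant, the permanently blocked set is proc-E, proc-G, proc-F, proc-B and proc-A.


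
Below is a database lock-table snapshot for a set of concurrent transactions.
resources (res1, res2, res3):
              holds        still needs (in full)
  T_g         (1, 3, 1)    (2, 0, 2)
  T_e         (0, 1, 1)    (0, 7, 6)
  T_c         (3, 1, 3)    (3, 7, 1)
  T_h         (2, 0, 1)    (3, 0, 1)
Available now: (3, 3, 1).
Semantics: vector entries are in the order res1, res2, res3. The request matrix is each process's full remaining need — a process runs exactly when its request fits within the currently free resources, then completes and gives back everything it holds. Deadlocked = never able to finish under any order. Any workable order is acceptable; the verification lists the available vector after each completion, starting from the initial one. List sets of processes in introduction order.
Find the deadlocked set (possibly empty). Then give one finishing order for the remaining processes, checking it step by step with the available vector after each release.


The deadlocked set is T_e and T_c.
Key observation: once T_h, T_g finish, the pool peaks at (6, 6, 3) — and every remaining process still needs more res2 than that.
One completion order for the rest: T_h, T_g. Step-by-step check:
  pool = (3, 3, 1)
  T_h: need (3, 0, 1) fits (3, 3, 1); releases (2, 0, 1), pool now (5, 3, 2)
  T_g: need (2, 0, 2) fits (5, 3, 2); releases (1, 3, 1), pool now (6, 6, 3)
The blocked processes can never fit:
  blocked: T_e wants (0, 7, 6), pool (6, 6, 3) — not enough res2 and res3
  blocked: T_c wants (3, 7, 1), pool (6, 6, 3) — not enough res2


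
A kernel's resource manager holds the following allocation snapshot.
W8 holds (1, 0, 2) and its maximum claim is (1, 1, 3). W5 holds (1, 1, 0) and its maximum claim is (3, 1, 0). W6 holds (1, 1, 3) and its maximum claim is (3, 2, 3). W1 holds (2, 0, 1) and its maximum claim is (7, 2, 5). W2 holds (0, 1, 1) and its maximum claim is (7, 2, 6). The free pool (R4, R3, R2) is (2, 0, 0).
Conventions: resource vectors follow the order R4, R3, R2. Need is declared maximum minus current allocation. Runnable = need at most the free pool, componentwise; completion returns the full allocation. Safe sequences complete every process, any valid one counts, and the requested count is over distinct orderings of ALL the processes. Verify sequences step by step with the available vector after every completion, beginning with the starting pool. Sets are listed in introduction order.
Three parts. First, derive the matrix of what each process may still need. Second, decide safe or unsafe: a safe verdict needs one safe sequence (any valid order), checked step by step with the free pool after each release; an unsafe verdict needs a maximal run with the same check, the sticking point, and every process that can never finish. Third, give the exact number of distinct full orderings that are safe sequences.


(1) Outstanding need per process (order R4, R3, R2):
  W8: (0, 1, 1)
  W5: (2, 0, 0)
  W6: (2, 1, 0)
  W1: (5, 2, 4)
  W2: (7, 1, 5)
(2) SAFE. One safe sequence: W5, W6, W8, W1, W2.
Key observation: at W5 the run first touches a limit — (2, 0, 0) against (2, 0, 0), exact on a resource it actually requests.
Verifying each step:
  pool = (2, 0, 0)
  W5: need (2, 0, 0) fits (2, 0, 0); releases (1, 1, 0), pool now (3, 1, 0)
  W6: need (2, 1, 0) fits (3, 1, 0); releases (1, 1, 3), pool now (4, 2, 3)
  W8: need (0, 1, 1) fits (4, 2, 3); releases (1, 0, 2), pool now (5, 2, 5)
  W1: need (5, 2, 4) fits (5, 2, 5); releases (2, 0, 1), pool now (7, 2, 6)
  W2: need (7, 1, 5) fits (7, 2, 6); releases (0, 1, 1), pool now (7, 3, 7)
(3) Exactly 1 of the possible complete orderings is a safe sequence.


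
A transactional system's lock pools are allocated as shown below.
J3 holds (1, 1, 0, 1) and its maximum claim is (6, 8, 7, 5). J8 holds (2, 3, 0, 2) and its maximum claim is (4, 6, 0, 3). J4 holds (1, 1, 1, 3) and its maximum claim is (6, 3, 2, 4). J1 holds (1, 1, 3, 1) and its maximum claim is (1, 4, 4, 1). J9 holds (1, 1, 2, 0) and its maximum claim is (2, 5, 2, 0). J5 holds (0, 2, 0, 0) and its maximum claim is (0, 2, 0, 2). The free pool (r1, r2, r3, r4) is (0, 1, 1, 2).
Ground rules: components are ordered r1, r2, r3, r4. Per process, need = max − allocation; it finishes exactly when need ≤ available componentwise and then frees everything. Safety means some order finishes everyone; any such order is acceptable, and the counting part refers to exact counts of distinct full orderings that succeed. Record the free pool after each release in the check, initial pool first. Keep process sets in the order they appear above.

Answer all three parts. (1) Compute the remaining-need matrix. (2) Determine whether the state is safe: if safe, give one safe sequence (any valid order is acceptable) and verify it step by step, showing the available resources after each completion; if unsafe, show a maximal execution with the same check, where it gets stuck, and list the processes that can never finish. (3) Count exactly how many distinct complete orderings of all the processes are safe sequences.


(1) Outstanding need per process (order r1, r2, r3, r4):
  J3: (5, 7, 7, 4)
  J8: (2, 3, 0, 1)
  J4: (5, 2, 1, 1)
  J1: (0, 3, 1, 0)
  J9: (1, 4, 0, 0)
  J5: (0, 0, 0, 2)
(2) UNSAFE.
Key observation: the pool after J5, J1, J9, J8 is (4, 8, 6, 5); every surviving request exceeds it in r1, so progress ends there.
A maximal execution: J5, J1, J9, J8 — then nothing else fits. Check, step by step:
  pool = (0, 1, 1, 2)
  run J5 (needs (0, 0, 0, 2), free (0, 1, 1, 2)); after release of (0, 2, 0, 0) the pool is (0, 3, 1, 2)
  run J1 (needs (0, 3, 1, 0), free (0, 3, 1, 2)); after release of (1, 1, 3, 1) the pool is (1, 4, 4, 3)
  run J9 (needs (1, 4, 0, 0), free (1, 4, 4, 3)); after release of (1, 1, 2, 0) the pool is (2, 5, 6, 3)
  run J8 (needs (2, 3, 0, 1), free (2, 5, 6, 3)); after release of (2, 3, 0, 2) the pool is (4, 8, 6, 5)
  J3 cannot run: need (5, 7, 7, 4) vs free (4, 8, 6, 5) (insufficient r1 and r3)
  J4 cannot run: need (5, 2, 1, 1) vs free (4, 8, 6, 5) (insufficient r1)
Permanently blocked: J3 and J4.
(3) Exactly 0 of the possible complete orderings are safe sequences.


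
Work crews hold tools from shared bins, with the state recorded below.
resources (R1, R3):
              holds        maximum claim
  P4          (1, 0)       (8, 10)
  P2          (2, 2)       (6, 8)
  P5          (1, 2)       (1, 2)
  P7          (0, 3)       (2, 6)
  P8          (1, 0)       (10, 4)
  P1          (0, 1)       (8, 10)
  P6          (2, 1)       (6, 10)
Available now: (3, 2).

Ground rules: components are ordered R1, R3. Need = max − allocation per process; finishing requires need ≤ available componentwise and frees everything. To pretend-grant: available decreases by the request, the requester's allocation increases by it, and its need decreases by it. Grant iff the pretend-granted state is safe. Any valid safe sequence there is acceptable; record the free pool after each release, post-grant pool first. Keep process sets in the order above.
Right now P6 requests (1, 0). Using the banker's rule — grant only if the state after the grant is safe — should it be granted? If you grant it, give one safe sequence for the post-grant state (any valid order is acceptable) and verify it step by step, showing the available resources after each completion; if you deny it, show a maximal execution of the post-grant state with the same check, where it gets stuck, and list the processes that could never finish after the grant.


DENY. Granting would leave the state unsafe.
Key observation: after P5, P7 the pool peaks at (3, 7), and each blocked process is short somewhere: P4 on R1, R3; P2 on R1; P8 on R1; P1 on R1, R3; P6 on R3.
On the post-grant state, P5, P7 is a maximal run — nothing extends it. Walking it through:
  pool = (2, 2)
  P5 needs (0, 0) <= (2, 2) -> finishes; pool += (1, 2) = (3, 4)
  P7 needs (2, 3) <= (3, 4) -> finishes; pool += (0, 3) = (3, 7)
  P4 still needs (7, 10) but only (3, 7) is free — short on R1 and R3
  P2 still needs (4, 6) but only (3, 7) is free — short on R1
  P8 still needs (9, 4) but only (3, 7) is free — short on R1
  P1 still needs (8, 9) but only (3, 7) is free — short on R1 and R3
  P6 still needs (3, 9) but only (3, 7) is free — short on R3
Had the request been granted, P4, P2, P8, P1 and P6 could never finish.


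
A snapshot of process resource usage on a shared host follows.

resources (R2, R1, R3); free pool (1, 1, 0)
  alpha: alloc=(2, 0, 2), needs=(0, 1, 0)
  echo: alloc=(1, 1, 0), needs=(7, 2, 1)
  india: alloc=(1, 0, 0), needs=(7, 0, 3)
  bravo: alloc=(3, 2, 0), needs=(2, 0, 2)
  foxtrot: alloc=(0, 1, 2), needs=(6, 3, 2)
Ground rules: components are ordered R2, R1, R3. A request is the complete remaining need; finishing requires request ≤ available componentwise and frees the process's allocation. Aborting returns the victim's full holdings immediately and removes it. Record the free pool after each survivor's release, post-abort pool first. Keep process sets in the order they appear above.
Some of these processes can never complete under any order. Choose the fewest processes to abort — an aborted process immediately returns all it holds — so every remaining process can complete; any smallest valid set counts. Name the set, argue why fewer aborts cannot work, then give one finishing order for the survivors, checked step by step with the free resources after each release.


The answer: abort india.
Key observation: echo had no path to completion before; after the abort of india ((1, 0, 0) returned), step 3 is where it fits.
Why nothing smaller works: aborting no one leaves the state deadlocked as given.
The survivors complete as alpha, bravo, echo, foxtrot. Step-by-step check (starting from the post-abort pool):
  pool = (2, 1, 0)
  run alpha (needs (0, 1, 0), free (2, 1, 0)); after release of (2, 0, 2) the pool is (4, 1, 2)
  run bravo (needs (2, 0, 2), free (4, 1, 2)); after release of (3, 2, 0) the pool is (7, 3, 2)
  run echo (needs (7, 2, 1), free (7, 3, 2)); after release of (1, 1, 0) the pool is (8, 4, 2)
  run foxtrot (needs (6, 3, 2), free (8, 4, 2)); after release of (0, 1, 2) the pool is (8, 5, 4)


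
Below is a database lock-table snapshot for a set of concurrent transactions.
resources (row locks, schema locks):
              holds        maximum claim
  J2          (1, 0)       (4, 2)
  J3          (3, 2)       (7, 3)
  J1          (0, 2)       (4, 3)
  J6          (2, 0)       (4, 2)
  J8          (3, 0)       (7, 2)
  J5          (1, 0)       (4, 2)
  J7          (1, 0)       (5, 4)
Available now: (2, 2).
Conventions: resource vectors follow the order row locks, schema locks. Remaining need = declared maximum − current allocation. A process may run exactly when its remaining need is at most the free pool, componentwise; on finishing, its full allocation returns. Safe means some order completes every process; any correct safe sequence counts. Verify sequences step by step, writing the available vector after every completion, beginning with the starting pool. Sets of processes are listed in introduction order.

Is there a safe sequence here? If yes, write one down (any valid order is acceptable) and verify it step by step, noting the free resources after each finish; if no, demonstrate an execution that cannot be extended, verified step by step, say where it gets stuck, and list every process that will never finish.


SAFE, for example via the order J6, J5, J1, J8, J7, J2, J3.
Key observation: J6 marks the first exact bind of the order: its need (2, 2) fits the free (2, 2) with zero slack on a requested resource.
Check, step by step:
  pool = (2, 2)
  J6 needs (2, 2) <= (2, 2) -> finishes; pool += (2, 0) = (4, 2)
  J5 needs (3, 2) <= (4, 2) -> finishes; pool += (1, 0) = (5, 2)
  J1 needs (4, 1) <= (5, 2) -> finishes; pool += (0, 2) = (5, 4)
  J8 needs (4, 2) <= (5, 4) -> finishes; pool += (3, 0) = (8, 4)
  J7 needs (4, 4) <= (8, 4) -> finishes; pool += (1, 0) = (9, 4)
  J2 needs (3, 2) <= (9, 4) -> finishes; pool += (1, 0) = (10, 4)
  J3 needs (4, 1) <= (10, 4) -> finishes; pool += (3, 2) = (13, 6)


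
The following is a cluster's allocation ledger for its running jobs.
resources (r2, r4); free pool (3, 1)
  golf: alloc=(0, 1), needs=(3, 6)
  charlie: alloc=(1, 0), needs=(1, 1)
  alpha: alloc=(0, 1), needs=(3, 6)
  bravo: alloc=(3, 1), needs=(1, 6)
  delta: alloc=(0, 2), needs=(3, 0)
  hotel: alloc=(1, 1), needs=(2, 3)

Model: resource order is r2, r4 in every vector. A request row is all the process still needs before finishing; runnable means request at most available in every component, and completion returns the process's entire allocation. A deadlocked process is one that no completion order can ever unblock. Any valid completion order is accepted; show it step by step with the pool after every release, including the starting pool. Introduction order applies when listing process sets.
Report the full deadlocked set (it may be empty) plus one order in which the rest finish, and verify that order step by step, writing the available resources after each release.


Deadlocked: golf, alpha and bravo.
Key observation: delta, charlie, hotel can finish, but then (5, 4) is all there is, and the blocked group's r4 demands exceed it.
A valid finishing order for the others: delta, charlie, hotel. Walking it through:
  pool = (3, 1)
  delta: need (3, 0) fits (3, 1); releases (0, 2), pool now (3, 3)
  charlie: need (1, 1) fits (3, 3); releases (1, 0), pool now (4, 3)
  hotel: need (2, 3) fits (4, 3); releases (1, 1), pool now (5, 4)
The stuck group stays short no matter what:
  blocked: golf wants (3, 6), pool (5, 4) — not enough r4
  blocked: alpha wants (3, 6), pool (5, 4) — not enough r4
  blocked: bravo wants (1, 6), pool (5, 4) — not enough r4


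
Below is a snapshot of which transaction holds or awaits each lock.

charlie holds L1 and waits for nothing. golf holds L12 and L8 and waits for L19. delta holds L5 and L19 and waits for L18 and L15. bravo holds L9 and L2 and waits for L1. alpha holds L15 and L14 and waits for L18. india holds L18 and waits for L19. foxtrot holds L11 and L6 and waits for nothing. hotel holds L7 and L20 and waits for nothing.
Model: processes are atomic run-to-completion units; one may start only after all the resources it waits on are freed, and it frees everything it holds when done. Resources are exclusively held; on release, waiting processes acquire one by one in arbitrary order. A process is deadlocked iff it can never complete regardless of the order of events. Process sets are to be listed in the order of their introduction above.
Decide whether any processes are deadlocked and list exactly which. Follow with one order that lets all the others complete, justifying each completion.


Deadlocked set: golf, delta, alpha and india.
Key observation: along delta -> alpha -> india -> delta, each member waits on what the next one holds — a deadlock; golf waits into the deadlock from upstream.
The rest can finish in the order foxtrot, charlie, hotel, bravo.
Walking it through:
  run foxtrot (it waits on nothing); releases L11 and L6
  run charlie (it waits on nothing); releases L1
  run hotel (it waits on nothing); releases L7 and L20
  run bravo (all its waits — L1 — are resolved); releases L9 and L2


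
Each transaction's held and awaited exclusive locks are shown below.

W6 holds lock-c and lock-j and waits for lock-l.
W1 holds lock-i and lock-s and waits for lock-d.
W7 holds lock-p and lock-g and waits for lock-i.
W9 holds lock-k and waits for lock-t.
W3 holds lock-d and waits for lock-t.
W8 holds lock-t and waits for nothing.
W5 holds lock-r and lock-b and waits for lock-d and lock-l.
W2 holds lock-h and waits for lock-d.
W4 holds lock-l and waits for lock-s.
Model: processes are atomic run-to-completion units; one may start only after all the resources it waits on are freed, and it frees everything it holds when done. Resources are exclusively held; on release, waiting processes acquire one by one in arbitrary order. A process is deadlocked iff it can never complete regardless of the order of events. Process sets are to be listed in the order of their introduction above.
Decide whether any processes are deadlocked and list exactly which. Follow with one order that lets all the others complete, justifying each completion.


The deadlocked set is empty.
Key observation: no waiting chain loops back on itself — every chain ends at a process that waits on nothing, so everyone eventually runs.
The rest can finish in the order W8, W3, W2, W1, W4, W9, W7, W5, W6.
Walking it through:
  W8: no waits; runs immediately, freeing lock-t
  W3: everything it awaited (lock-t) is free; runs, freeing lock-d
  W2: everything it awaited (lock-d) is free; runs, freeing lock-h
  W1: everything it awaited (lock-d) is free; runs, freeing lock-i and lock-s
  W4: everything it awaited (lock-s) is free; runs, freeing lock-l
  W9: everything it awaited (lock-t) is free; runs, freeing lock-k
  W7: everything it awaited (lock-i) is free; runs, freeing lock-p and lock-g
  W5: everything it awaited (lock-d and lock-l) is free; runs, freeing lock-r and lock-b
  W6: everything it awaited (lock-l) is free; runs, freeing lock-c and lock-j


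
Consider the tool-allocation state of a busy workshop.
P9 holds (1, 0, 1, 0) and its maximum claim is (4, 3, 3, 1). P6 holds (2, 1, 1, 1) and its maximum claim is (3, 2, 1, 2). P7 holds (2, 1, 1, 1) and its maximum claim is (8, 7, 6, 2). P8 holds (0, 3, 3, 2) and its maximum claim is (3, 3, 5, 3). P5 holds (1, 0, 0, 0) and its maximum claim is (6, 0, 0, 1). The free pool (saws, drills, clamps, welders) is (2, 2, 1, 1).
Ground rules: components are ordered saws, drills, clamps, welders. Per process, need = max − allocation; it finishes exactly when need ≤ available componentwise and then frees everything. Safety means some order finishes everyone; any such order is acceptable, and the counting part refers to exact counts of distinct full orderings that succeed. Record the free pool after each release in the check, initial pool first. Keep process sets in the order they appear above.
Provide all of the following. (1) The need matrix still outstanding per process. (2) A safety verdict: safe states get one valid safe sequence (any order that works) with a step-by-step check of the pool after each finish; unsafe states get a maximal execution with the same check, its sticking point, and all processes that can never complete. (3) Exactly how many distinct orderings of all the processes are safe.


(1) Need matrix, components ordered saws, drills, clamps, welders:
  P9: (3, 3, 2, 1)
  P6: (1, 1, 0, 1)
  P7: (6, 6, 5, 1)
  P8: (3, 0, 2, 1)
  P5: (5, 0, 0, 1)
(2) SAFE — a valid safe sequence is P6, P9, P5, P8, P7.
Key observation: reading the order forward, P6 is the first process whose need (1, 1, 0, 1) meets the free pool (2, 2, 1, 1) exactly on a resource it requests.
Walking it through:
  pool = (2, 2, 1, 1)
  run P6 (needs (1, 1, 0, 1), free (2, 2, 1, 1)); after release of (2, 1, 1, 1) the pool is (4, 3, 2, 2)
  run P9 (needs (3, 3, 2, 1), free (4, 3, 2, 2)); after release of (1, 0, 1, 0) the pool is (5, 3, 3, 2)
  run P5 (needs (5, 0, 0, 1), free (5, 3, 3, 2)); after release of (1, 0, 0, 0) the pool is (6, 3, 3, 2)
  run P8 (needs (3, 0, 2, 1), free (6, 3, 3, 2)); after release of (0, 3, 3, 2) the pool is (6, 6, 6, 4)
  run P7 (needs (6, 6, 5, 1), free (6, 6, 6, 4)); after release of (2, 1, 1, 1) the pool is (8, 7, 7, 5)
(3) Precisely 3 of the possible complete orderings are safe sequences.
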